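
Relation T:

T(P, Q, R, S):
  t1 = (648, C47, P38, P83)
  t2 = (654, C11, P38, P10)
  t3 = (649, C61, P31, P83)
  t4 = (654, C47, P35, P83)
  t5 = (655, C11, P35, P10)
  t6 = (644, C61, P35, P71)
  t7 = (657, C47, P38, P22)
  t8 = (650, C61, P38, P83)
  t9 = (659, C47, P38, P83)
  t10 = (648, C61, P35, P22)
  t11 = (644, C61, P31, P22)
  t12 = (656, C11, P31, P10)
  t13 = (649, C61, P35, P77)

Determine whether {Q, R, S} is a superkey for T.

No

Rows 1 and 9 have the same {Q, R, S} value (Q=C47, R=P38, S=P83) but are distinct tuples, so {Q, R, S} does not determine every attribute — not a superkey.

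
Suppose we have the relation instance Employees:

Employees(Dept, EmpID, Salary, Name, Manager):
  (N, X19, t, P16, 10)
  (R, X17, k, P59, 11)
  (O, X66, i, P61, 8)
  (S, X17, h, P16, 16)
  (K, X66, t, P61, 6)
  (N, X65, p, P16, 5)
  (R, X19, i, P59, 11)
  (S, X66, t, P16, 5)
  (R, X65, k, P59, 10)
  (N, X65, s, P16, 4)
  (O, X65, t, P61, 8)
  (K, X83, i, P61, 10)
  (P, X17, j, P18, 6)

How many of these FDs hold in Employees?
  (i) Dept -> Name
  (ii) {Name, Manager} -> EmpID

1

(i) Dept -> Name: every LHS value maps to a single RHS value — holds.
(ii) {Name, Manager} -> EmpID: (Name=P59, Manager=11): 2 rows → EmpID takes values {X17, X19} — violation; (Name=P61, Manager=8): 2 rows → EmpID takes values {X66, X65} — violation; (Name=P16, Manager=5): 2 rows → EmpID takes values {X65, X66} — violation — fails.
1 of the 2 dependencies holds.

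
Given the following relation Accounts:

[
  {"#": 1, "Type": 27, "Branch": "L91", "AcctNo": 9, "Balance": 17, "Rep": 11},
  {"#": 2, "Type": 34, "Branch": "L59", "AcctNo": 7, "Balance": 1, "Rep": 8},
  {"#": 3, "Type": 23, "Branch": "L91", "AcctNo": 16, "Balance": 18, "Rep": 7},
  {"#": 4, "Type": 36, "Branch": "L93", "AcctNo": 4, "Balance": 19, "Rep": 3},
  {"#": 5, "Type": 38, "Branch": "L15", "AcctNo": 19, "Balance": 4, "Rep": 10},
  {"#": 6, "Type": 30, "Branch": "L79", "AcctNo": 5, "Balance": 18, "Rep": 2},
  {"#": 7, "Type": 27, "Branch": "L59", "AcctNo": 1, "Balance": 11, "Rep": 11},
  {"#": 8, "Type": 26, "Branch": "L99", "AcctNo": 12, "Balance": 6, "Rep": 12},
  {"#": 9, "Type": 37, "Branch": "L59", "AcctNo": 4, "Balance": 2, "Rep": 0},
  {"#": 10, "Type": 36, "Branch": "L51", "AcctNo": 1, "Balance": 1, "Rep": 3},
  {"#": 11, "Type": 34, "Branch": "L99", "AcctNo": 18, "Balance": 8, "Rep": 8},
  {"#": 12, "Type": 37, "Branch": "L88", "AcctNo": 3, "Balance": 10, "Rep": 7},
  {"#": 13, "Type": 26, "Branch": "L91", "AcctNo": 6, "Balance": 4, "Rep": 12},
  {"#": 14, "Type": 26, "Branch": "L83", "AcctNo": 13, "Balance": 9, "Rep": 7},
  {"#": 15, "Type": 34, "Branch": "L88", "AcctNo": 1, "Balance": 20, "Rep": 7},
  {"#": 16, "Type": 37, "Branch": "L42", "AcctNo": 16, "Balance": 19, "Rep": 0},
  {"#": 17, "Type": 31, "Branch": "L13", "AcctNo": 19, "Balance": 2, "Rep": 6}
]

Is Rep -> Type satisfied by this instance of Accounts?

No

Rep=11: rows 1, 7 → Type = 27, 27 ✓
Rep=8: rows 2, 11 → Type = 34, 34 ✓
Rep=7: rows 3, 12, 14, 15 → Type takes values {23, 37, 26, 34} — violation
Rep=3: rows 4, 10 → Type = 36, 36 ✓
Rep=10: row 5 → Type = 38 ✓
Rep=2: row 6 → Type = 30 ✓
Rep=12: rows 8, 13 → Type = 26, 26 ✓
Rep=0: rows 9, 16 → Type = 37, 37 ✓
Rep=6: row 17 → Type = 31 ✓
Two rows agree on Rep but differ on Type, so Rep -> Type does not hold.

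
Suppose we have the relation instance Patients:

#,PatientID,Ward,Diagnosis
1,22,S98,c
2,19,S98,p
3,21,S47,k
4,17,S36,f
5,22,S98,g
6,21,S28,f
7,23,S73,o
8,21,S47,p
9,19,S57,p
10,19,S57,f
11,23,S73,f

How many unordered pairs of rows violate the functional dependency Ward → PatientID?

2

Ward=S98: violating pairs (1,2), (2,5) — 2 pairs.
Ward=S47: all 2 rows agree on PatientID — 0 pairs.
Ward=S73: all 2 rows agree on PatientID — 0 pairs.
Ward=S57: all 2 rows agree on PatientID — 0 pairs.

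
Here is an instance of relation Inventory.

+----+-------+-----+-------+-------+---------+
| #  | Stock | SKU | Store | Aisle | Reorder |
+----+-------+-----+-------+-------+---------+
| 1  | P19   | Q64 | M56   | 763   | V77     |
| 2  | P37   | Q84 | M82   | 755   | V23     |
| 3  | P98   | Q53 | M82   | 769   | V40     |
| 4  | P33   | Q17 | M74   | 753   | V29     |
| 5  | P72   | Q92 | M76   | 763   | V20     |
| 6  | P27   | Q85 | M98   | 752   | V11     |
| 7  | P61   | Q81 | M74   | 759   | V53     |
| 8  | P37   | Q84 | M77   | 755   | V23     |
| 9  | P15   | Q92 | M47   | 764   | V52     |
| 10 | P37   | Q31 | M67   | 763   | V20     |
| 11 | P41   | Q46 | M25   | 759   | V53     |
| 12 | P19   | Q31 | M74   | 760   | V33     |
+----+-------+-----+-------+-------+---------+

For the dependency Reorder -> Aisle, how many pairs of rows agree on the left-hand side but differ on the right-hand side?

Reorder=V23: all 2 rows agree on Aisle — 0 pairs.
Reorder=V20: all 2 rows agree on Aisle — 0 pairs.
Reorder=V53: all 2 rows agree on Aisle — 0 pairs.

0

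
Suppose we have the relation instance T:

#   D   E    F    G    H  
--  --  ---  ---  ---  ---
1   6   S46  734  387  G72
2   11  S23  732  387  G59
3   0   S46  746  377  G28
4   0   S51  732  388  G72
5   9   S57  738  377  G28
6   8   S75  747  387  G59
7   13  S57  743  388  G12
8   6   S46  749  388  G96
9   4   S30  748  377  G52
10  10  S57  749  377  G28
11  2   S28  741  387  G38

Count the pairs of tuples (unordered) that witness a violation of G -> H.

11

G=387: violating pairs (1,2), (1,6), (1,11), (2,11), (6,11) — 5 pairs.
G=377: violating pairs (3,9), (5,9), (9,10) — 3 pairs.
G=388: violating pairs (4,7), (4,8), (7,8) — 3 pairs.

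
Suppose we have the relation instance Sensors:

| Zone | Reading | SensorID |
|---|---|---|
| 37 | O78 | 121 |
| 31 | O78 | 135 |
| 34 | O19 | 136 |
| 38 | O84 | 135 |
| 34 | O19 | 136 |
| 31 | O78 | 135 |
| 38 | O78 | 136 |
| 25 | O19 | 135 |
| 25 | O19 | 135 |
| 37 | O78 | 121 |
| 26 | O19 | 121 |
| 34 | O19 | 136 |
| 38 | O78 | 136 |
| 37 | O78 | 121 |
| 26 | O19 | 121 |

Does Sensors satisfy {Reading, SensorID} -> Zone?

(Reading=O78, SensorID=121): 3 rows → Zone = 37, 37, 37 ✓
(Reading=O78, SensorID=135): 2 rows → Zone = 31, 31 ✓
(Reading=O19, SensorID=136): 3 rows → Zone = 34, 34, 34 ✓
(Reading=O84, SensorID=135): 1 row → Zone = 38 ✓
(Reading=O78, SensorID=136): 2 rows → Zone = 38, 38 ✓
(Reading=O19, SensorID=135): 2 rows → Zone = 25, 25 ✓
(Reading=O19, SensorID=121): 2 rows → Zone = 26, 26 ✓
Every {Reading, SensorID} value is associated with a single Zone value, so {Reading, SensorID} -> Zone holds.

Yes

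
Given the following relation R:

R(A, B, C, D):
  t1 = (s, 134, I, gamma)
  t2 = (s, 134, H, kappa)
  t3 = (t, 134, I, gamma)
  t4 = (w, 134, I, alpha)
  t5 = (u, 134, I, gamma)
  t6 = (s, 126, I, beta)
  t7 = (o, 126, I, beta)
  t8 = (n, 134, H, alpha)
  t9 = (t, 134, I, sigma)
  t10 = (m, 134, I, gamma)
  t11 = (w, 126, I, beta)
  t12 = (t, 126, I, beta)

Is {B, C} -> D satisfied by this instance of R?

No

(B=134, C=I): rows 1, 3, 4, 5, 9, 10 → D takes values {gamma, alpha, sigma} — violation
(B=134, C=H): rows 2, 8 → D takes values {kappa, alpha} — violation
(B=126, C=I): rows 6, 7, 11, 12 → D = beta, beta, beta, beta ✓
Two rows agree on {B, C} but differ on D, so {B, C} -> D does not hold.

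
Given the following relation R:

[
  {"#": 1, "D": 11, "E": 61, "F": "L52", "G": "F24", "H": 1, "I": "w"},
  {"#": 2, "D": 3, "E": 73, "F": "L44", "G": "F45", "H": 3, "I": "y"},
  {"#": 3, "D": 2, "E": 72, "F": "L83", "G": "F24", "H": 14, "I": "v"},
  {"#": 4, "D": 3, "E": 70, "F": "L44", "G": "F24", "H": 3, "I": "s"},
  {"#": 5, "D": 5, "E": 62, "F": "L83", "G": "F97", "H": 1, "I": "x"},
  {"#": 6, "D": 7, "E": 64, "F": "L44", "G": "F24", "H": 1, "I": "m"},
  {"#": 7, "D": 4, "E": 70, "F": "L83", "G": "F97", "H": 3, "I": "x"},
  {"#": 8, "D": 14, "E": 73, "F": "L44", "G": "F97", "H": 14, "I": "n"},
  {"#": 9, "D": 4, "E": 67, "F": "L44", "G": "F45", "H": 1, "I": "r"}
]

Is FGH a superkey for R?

All 9 rows have distinct FGH values, so FGH → (all attributes) holds and FGH is a superkey.

Yes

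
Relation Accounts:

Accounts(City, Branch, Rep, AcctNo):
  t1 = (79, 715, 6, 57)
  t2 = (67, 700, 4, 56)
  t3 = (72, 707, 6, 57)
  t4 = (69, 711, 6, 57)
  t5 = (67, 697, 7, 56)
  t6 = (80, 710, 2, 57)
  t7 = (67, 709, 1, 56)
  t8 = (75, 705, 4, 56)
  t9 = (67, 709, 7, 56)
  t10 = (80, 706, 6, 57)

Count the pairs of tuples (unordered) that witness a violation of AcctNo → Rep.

12

AcctNo=57: violating pairs (1,6), (3,6), (4,6), (6,10) — 4 pairs.
AcctNo=56: violating pairs (2,5), (2,7), (2,9), (5,7), (5,8), (7,8), (7,9), (8,9) — 8 pairs.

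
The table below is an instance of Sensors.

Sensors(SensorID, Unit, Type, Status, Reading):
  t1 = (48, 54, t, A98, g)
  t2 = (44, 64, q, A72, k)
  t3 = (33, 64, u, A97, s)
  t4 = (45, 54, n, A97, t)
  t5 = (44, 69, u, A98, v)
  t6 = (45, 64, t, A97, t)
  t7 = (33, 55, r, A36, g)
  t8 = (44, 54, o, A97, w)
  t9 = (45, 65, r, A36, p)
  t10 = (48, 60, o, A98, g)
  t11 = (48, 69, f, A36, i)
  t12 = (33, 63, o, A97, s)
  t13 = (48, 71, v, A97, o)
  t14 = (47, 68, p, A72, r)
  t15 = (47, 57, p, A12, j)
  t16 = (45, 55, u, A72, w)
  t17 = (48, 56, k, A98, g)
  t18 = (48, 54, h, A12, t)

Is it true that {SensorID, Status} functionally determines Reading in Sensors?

Yes

(SensorID=48, Status=A98): rows 1, 10, 17 → Reading = g, g, g ✓
(SensorID=44, Status=A72): row 2 → Reading = k ✓
(SensorID=33, Status=A97): rows 3, 12 → Reading = s, s ✓
(SensorID=45, Status=A97): rows 4, 6 → Reading = t, t ✓
(SensorID=44, Status=A98): row 5 → Reading = v ✓
(SensorID=33, Status=A36): row 7 → Reading = g ✓
(SensorID=44, Status=A97): row 8 → Reading = w ✓
(SensorID=45, Status=A36): row 9 → Reading = p ✓
(SensorID=48, Status=A36): row 11 → Reading = i ✓
(SensorID=48, Status=A97): row 13 → Reading = o ✓
(SensorID=47, Status=A72): row 14 → Reading = r ✓
(SensorID=47, Status=A12): row 15 → Reading = j ✓
(SensorID=45, Status=A72): row 16 → Reading = w ✓
(SensorID=48, Status=A12): row 18 → Reading = t ✓
Every {SensorID, Status} value is associated with a single Reading value, so {SensorID, Status} -> Reading holds.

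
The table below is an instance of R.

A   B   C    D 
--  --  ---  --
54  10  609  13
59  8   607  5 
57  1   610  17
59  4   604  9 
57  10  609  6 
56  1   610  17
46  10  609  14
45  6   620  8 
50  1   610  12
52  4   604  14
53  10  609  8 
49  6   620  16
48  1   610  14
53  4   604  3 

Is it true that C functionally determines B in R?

Yes

C=609: 4 rows → B = 10, 10, 10, 10 ✓
C=607: 1 row → B = 8 ✓
C=610: 4 rows → B = 1, 1, 1, 1 ✓
C=604: 3 rows → B = 4, 4, 4 ✓
C=620: 2 rows → B = 6, 6 ✓
Every C value is associated with a single B value, so C → B holds.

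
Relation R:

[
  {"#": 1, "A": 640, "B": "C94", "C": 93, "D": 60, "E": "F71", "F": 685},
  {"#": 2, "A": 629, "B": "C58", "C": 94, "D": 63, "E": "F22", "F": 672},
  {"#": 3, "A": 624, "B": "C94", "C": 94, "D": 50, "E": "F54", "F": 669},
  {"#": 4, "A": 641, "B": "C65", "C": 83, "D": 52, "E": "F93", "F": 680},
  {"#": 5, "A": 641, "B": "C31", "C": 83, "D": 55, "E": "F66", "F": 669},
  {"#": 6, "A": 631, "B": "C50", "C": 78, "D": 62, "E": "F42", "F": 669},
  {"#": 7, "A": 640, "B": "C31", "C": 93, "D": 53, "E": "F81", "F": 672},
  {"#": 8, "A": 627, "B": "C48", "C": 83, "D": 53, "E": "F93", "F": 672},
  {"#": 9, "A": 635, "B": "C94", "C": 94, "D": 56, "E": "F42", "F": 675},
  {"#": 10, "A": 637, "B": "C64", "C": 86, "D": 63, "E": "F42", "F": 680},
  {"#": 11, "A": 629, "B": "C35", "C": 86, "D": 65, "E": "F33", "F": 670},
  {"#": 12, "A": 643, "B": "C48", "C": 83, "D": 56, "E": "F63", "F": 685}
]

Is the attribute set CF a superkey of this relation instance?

Yes

All 12 rows have distinct CF values, so CF → (all attributes) holds and CF is a superkey.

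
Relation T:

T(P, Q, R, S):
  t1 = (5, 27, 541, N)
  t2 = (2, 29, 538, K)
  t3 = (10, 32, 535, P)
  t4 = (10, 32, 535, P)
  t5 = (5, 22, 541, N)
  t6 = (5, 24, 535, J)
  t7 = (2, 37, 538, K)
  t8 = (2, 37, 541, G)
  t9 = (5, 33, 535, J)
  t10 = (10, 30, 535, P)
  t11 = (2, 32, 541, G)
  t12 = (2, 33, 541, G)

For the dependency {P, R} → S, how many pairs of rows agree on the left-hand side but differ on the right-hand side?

(P=5, R=541): all 2 rows agree on S — 0 pairs.
(P=2, R=538): all 2 rows agree on S — 0 pairs.
(P=10, R=535): all 3 rows agree on S — 0 pairs.
(P=5, R=535): all 2 rows agree on S — 0 pairs.
(P=2, R=541): all 3 rows agree on S — 0 pairs.

0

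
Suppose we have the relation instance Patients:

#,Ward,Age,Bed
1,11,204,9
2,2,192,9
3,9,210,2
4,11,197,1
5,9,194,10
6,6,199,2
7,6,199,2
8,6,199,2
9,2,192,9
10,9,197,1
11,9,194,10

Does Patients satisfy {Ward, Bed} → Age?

Yes

(Ward=11, Bed=9): row 1 → Age = 204 ✓
(Ward=2, Bed=9): rows 2, 9 → Age = 192, 192 ✓
(Ward=9, Bed=2): row 3 → Age = 210 ✓
(Ward=11, Bed=1): row 4 → Age = 197 ✓
(Ward=9, Bed=10): rows 5, 11 → Age = 194, 194 ✓
(Ward=6, Bed=2): rows 6, 7, 8 → Age = 199, 199, 199 ✓
(Ward=9, Bed=1): row 10 → Age = 197 ✓
Every {Ward, Bed} value is associated with a single Age value, so {Ward, Bed} → Age holds.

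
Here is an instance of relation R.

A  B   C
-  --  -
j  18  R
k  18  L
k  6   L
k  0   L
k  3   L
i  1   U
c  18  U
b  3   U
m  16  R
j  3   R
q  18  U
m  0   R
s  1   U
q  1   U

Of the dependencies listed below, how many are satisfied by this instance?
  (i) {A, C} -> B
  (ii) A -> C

1

(i) {A, C} -> B: (A=j, C=R): 2 rows → B takes values {18, 3} — violation; (A=k, C=L): 4 rows → B takes values {18, 6, 0, 3} — violation; (A=m, C=R): 2 rows → B takes values {16, 0} — violation; (A=q, C=U): 2 rows → B takes values {18, 1} — violation — fails.
(ii) A -> C: every LHS value maps to a single RHS value — holds.
1 of the 2 dependencies holds.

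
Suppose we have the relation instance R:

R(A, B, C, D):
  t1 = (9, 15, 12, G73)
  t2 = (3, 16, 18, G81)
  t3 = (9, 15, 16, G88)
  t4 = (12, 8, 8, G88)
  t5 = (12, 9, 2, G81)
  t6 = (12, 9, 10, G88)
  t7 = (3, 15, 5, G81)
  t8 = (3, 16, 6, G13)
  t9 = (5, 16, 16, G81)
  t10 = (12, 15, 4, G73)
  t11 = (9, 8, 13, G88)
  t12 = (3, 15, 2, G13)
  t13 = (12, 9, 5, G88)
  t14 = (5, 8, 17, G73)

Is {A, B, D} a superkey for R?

Rows 6 and 13 have the same {A, B, D} value (A=12, B=9, D=G88) but are distinct tuples, so {A, B, D} does not determine every attribute — not a superkey.

No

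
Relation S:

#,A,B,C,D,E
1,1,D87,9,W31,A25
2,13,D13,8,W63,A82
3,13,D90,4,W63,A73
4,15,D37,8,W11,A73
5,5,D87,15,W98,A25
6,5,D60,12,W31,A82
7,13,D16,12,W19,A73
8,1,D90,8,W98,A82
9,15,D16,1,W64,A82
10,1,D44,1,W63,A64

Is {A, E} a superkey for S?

Rows 3 and 7 have the same {A, E} value (A=13, E=A73) but are distinct tuples, so {A, E} does not determine every attribute — not a superkey.

No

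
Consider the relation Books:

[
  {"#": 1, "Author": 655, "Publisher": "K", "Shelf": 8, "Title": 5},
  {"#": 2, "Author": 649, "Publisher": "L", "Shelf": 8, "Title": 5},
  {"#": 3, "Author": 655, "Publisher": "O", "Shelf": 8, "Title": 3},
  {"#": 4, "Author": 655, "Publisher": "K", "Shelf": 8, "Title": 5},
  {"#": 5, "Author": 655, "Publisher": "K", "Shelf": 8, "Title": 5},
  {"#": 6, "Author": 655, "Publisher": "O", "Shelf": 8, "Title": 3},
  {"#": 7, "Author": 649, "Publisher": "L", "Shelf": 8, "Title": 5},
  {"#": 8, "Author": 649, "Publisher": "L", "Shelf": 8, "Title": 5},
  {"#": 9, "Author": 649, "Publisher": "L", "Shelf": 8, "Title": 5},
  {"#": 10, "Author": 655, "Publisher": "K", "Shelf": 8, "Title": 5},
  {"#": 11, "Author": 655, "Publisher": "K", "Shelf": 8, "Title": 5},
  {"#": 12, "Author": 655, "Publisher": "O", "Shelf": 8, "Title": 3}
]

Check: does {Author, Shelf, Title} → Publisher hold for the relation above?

Yes

(Author=655, Shelf=8, Title=5): rows 1, 4, 5, 10, 11 → Publisher = K, K, K, K, K ✓
(Author=649, Shelf=8, Title=5): rows 2, 7, 8, 9 → Publisher = L, L, L, L ✓
(Author=655, Shelf=8, Title=3): rows 3, 6, 12 → Publisher = O, O, O ✓
Every {Author, Shelf, Title} value is associated with a single Publisher value, so {Author, Shelf, Title} → Publisher holds.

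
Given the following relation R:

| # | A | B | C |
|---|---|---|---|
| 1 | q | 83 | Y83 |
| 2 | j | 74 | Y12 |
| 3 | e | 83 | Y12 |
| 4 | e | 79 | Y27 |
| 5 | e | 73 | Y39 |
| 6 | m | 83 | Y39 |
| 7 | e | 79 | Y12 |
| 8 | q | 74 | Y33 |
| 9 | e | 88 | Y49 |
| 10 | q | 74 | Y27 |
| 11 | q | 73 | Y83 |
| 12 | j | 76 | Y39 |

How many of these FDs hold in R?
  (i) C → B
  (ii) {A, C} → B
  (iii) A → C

(i) C → B: C=Y83: rows 1, 11 → B takes values {83, 73} — violation; C=Y12: rows 2, 3, 7 → B takes values {74, 83, 79} — violation; C=Y27: rows 4, 10 → B takes values {79, 74} — violation; C=Y39: rows 5, 6, 12 → B takes values {73, 83, 76} — violation — fails.
(ii) {A, C} → B: (A=q, C=Y83): rows 1, 11 → B takes values {83, 73} — violation; (A=e, C=Y12): rows 3, 7 → B takes values {83, 79} — violation — fails.
(iii) A → C: A=q: rows 1, 8, 10, 11 → C takes values {Y83, Y33, Y27} — violation; A=j: rows 2, 12 → C takes values {Y12, Y39} — violation; A=e: rows 3, 4, 5, 7, 9 → C takes values {Y12, Y27, Y39, Y49} — violation — fails.
None of the 3 dependencies hold.

0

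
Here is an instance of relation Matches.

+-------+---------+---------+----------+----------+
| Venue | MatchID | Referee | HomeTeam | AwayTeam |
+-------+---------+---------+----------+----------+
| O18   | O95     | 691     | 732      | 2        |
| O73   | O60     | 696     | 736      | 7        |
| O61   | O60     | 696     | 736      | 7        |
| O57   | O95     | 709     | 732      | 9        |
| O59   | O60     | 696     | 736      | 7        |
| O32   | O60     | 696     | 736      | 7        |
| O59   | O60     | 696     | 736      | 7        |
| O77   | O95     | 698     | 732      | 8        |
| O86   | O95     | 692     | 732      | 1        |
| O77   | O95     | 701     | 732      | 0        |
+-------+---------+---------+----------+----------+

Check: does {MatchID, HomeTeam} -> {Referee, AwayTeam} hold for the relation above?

No

(MatchID=O95, HomeTeam=732): 5 rows → {Referee,AwayTeam} takes values {(691, 2), (709, 9), (698, 8), (692, 1), (701, 0)} — violation
(MatchID=O60, HomeTeam=736): 5 rows → {Referee,AwayTeam} = (696, 7), (696, 7), (696, 7), (696, 7), (696, 7) ✓
Two rows agree on {MatchID, HomeTeam} but differ on {Referee, AwayTeam}, so {MatchID, HomeTeam} -> {Referee, AwayTeam} does not hold.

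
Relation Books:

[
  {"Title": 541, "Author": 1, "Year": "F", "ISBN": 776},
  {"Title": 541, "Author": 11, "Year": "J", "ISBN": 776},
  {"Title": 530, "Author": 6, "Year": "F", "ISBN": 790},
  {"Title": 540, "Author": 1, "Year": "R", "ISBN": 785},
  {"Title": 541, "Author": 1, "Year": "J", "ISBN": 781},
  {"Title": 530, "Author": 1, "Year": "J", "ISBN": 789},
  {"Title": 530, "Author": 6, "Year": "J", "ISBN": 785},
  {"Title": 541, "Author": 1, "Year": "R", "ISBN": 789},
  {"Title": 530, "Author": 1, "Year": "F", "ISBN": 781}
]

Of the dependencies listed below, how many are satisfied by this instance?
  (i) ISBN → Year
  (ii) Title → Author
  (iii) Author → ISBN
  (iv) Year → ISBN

(i) ISBN → Year: ISBN=776: 2 rows → Year takes values {F, J} — violation; ISBN=785: 2 rows → Year takes values {R, J} — violation; ISBN=781: 2 rows → Year takes values {J, F} — violation; ISBN=789: 2 rows → Year takes values {J, R} — violation — fails.
(ii) Title → Author: Title=541: 4 rows → Author takes values {1, 11} — violation; Title=530: 4 rows → Author takes values {6, 1} — violation — fails.
(iii) Author → ISBN: Author=1: 6 rows → ISBN takes values {776, 785, 781, 789} — violation; Author=6: 2 rows → ISBN takes values {790, 785} — violation — fails.
(iv) Year → ISBN: Year=F: 3 rows → ISBN takes values {776, 790, 781} — violation; Year=J: 4 rows → ISBN takes values {776, 781, 789, 785} — violation; Year=R: 2 rows → ISBN takes values {785, 789} — violation — fails.
None of the 4 dependencies hold.

0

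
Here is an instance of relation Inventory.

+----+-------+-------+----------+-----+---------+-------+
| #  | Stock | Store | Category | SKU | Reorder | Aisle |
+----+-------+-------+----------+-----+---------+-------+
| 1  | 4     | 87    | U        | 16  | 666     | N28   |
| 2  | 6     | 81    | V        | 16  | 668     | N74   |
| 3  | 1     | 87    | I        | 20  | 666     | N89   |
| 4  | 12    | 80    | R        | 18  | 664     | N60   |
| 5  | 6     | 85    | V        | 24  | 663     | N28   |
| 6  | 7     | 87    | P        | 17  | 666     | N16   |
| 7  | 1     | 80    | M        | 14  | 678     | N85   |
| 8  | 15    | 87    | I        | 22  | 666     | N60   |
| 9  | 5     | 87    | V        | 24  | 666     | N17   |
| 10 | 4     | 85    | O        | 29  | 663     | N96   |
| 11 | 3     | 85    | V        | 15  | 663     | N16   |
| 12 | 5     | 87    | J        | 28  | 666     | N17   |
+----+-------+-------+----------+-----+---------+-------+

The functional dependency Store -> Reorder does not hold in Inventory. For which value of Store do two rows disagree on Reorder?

Store=87: rows 1, 3, 6, 8, 9, 12 → Reorder = 666, 666, 666, 666, 666, 666 ✓
Store=81: row 2 → Reorder = 668 ✓
Store=80: rows 4, 7 → Reorder takes values {664, 678} — violation
Store=85: rows 5, 10, 11 → Reorder = 663, 663, 663 ✓
The only Store value with inconsistent Reorder is Store=80.

80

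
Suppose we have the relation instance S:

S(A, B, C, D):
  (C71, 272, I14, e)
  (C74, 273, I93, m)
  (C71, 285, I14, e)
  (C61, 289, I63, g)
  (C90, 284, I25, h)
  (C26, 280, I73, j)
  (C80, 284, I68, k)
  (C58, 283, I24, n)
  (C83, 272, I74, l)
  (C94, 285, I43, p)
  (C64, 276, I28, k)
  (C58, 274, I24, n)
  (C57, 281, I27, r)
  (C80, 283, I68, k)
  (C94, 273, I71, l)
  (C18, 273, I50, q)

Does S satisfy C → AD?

C=I14: 2 rows → {A,D} = (C71, e), (C71, e) ✓
C=I93: 1 row → {A,D} = (C74, m) ✓
C=I63: 1 row → {A,D} = (C61, g) ✓
C=I25: 1 row → {A,D} = (C90, h) ✓
C=I73: 1 row → {A,D} = (C26, j) ✓
C=I68: 2 rows → {A,D} = (C80, k), (C80, k) ✓
C=I24: 2 rows → {A,D} = (C58, n), (C58, n) ✓
C=I74: 1 row → {A,D} = (C83, l) ✓
C=I43: 1 row → {A,D} = (C94, p) ✓
C=I28: 1 row → {A,D} = (C64, k) ✓
C=I27: 1 row → {A,D} = (C57, r) ✓
C=I71: 1 row → {A,D} = (C94, l) ✓
C=I50: 1 row → {A,D} = (C18, q) ✓
Every C value is associated with a single AD value, so C → AD holds.

Yes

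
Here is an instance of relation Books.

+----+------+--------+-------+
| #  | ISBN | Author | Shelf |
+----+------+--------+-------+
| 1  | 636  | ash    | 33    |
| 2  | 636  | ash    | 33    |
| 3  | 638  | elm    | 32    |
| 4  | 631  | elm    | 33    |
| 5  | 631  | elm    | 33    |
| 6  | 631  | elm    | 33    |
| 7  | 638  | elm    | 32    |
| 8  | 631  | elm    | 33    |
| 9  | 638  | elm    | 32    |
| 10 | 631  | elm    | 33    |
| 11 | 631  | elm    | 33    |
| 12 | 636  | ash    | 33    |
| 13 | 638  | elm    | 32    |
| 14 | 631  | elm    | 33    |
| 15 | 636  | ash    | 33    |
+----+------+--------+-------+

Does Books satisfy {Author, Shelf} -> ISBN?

Yes

(Author=ash, Shelf=33): rows 1, 2, 12, 15 → ISBN = 636, 636, 636, 636 ✓
(Author=elm, Shelf=32): rows 3, 7, 9, 13 → ISBN = 638, 638, 638, 638 ✓
(Author=elm, Shelf=33): rows 4, 5, 6, 8, 10, 11, 14 → ISBN = 631, 631, 631, 631, 631, 631, 631 ✓
Every {Author, Shelf} value is associated with a single ISBN value, so {Author, Shelf} -> ISBN holds.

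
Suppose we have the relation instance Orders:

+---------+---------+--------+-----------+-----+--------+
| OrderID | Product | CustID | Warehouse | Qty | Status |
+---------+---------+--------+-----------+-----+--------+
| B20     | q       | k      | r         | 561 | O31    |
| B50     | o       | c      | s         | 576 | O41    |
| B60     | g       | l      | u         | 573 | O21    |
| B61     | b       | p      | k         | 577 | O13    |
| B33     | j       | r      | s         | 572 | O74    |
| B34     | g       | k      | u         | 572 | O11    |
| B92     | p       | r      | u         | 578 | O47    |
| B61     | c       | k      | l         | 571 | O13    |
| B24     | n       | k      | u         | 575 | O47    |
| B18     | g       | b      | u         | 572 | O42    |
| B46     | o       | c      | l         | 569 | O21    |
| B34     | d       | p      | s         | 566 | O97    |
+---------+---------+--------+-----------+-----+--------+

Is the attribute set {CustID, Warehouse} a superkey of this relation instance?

Two distinct rows share (CustID=k, Warehouse=u), so {CustID, Warehouse} does not determine every attribute — not a superkey.

No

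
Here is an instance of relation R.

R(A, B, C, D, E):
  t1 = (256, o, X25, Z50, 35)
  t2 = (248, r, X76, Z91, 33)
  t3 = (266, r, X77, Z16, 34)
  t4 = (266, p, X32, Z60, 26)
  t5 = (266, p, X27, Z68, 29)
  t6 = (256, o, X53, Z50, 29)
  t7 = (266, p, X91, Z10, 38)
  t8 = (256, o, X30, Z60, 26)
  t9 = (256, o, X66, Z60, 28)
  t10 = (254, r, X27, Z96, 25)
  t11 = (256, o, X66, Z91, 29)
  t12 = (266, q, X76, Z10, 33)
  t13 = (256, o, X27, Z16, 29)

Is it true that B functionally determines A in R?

No

B=o: rows 1, 6, 8, 9, 11, 13 → A = 256, 256, 256, 256, 256, 256 ✓
B=r: rows 2, 3, 10 → A takes values {248, 266, 254} — violation
B=p: rows 4, 5, 7 → A = 266, 266, 266 ✓
B=q: row 12 → A = 266 ✓
Two rows agree on B but differ on A, so B -> A does not hold.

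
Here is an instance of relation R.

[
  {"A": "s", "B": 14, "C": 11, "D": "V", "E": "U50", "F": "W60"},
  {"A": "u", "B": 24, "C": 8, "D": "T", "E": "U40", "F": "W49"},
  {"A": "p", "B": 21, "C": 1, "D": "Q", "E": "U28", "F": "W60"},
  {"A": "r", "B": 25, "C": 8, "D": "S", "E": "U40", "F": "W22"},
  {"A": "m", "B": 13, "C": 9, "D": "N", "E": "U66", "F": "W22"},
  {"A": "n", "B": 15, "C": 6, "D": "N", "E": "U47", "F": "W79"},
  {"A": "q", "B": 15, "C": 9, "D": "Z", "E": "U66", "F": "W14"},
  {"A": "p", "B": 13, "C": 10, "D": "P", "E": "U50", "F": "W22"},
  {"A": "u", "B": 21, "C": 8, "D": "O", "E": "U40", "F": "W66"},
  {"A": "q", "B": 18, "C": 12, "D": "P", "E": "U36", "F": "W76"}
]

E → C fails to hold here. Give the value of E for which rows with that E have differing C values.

E=U50: 2 rows → C takes values {11, 10} — violation
E=U40: 3 rows → C = 8, 8, 8 ✓
E=U28: 1 row → C = 1 ✓
E=U66: 2 rows → C = 9, 9 ✓
E=U47: 1 row → C = 6 ✓
E=U36: 1 row → C = 12 ✓
The only E value with inconsistent C is E=U50.

U50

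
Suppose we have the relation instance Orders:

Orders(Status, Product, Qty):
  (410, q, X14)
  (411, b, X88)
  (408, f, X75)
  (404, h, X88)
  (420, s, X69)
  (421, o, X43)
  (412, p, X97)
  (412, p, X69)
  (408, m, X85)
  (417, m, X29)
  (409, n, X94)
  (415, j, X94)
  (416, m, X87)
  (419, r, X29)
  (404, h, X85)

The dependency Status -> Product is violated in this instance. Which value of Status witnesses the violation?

Status=410: 1 row → Product = q ✓
Status=411: 1 row → Product = b ✓
Status=408: 2 rows → Product takes values {f, m} — violation
Status=404: 2 rows → Product = h, h ✓
Status=420: 1 row → Product = s ✓
Status=421: 1 row → Product = o ✓
Status=412: 2 rows → Product = p, p ✓
Status=417: 1 row → Product = m ✓
Status=409: 1 row → Product = n ✓
Status=415: 1 row → Product = j ✓
Status=416: 1 row → Product = m ✓
Status=419: 1 row → Product = r ✓
The only Status value with inconsistent Product is Status=408.

408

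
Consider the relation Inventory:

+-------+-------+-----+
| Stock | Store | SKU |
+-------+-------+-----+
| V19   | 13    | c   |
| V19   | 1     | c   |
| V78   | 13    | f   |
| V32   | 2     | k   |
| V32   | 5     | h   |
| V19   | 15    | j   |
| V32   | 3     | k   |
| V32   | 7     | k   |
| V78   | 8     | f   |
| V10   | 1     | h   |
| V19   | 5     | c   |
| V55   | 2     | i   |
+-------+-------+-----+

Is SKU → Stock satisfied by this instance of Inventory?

No

SKU=c: 3 rows → Stock = V19, V19, V19 ✓
SKU=f: 2 rows → Stock = V78, V78 ✓
SKU=k: 3 rows → Stock = V32, V32, V32 ✓
SKU=h: 2 rows → Stock takes values {V32, V10} — violation
SKU=j: 1 row → Stock = V19 ✓
SKU=i: 1 row → Stock = V55 ✓
Two rows agree on SKU but differ on Stock, so SKU → Stock does not hold.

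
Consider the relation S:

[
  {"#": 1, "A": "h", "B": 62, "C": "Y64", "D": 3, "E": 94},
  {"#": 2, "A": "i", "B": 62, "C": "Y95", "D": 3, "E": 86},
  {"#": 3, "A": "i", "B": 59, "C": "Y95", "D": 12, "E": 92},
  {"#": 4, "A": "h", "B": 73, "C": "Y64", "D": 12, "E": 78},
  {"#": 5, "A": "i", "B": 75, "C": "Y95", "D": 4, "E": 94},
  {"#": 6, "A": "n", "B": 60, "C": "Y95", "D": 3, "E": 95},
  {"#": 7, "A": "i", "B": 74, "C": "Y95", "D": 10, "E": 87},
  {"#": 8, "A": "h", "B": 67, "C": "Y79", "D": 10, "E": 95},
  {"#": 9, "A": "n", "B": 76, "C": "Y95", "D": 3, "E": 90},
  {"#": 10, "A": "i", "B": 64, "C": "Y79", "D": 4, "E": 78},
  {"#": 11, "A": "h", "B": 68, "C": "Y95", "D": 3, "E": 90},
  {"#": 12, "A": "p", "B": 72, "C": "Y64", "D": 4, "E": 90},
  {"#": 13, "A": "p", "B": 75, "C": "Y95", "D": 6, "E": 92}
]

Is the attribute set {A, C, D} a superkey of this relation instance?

Rows 6 and 9 have the same {A, C, D} value (A=n, C=Y95, D=3) but are distinct tuples, so {A, C, D} does not determine every attribute — not a superkey.

No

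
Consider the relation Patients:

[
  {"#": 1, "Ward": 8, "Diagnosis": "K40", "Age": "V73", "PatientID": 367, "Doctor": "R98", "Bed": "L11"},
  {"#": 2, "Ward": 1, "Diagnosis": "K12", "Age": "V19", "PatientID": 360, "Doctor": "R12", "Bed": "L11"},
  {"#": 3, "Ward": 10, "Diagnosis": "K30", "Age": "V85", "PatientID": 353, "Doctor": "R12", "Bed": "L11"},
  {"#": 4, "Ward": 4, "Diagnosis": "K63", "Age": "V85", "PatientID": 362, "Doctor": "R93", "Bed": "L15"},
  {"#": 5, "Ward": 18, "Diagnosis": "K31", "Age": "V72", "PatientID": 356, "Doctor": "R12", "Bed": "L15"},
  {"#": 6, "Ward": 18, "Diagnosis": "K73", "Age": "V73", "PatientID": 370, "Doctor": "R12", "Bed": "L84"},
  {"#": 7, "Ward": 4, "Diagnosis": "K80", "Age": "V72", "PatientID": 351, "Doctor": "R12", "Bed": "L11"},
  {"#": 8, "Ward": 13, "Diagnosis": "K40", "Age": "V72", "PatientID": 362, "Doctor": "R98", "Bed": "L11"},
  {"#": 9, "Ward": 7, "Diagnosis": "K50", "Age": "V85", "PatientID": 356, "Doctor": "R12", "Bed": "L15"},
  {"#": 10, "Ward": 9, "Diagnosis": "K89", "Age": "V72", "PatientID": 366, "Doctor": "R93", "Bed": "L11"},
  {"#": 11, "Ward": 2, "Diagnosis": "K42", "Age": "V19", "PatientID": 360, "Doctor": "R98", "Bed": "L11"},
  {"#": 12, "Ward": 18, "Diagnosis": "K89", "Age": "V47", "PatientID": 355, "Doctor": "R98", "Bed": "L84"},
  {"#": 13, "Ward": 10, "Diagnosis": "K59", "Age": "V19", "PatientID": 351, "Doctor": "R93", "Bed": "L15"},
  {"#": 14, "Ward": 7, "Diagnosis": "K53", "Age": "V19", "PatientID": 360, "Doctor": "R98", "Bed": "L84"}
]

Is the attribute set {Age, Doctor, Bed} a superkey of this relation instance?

All 14 rows have distinct {Age, Doctor, Bed} values, so {Age, Doctor, Bed} → (all attributes) holds and {Age, Doctor, Bed} is a superkey.

Yes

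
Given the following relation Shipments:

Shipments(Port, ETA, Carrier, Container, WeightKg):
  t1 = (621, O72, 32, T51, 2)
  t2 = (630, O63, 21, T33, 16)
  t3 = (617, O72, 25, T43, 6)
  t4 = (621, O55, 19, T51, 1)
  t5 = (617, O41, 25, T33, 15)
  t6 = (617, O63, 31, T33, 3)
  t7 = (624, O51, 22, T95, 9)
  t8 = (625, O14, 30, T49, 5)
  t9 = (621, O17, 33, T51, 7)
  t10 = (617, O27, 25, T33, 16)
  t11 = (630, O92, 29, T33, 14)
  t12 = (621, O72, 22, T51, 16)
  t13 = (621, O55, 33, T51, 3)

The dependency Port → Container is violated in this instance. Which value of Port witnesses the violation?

Port=621: rows 1, 4, 9, 12, 13 → Container = T51, T51, T51, T51, T51 ✓
Port=630: rows 2, 11 → Container = T33, T33 ✓
Port=617: rows 3, 5, 6, 10 → Container takes values {T43, T33} — violation
Port=624: row 7 → Container = T95 ✓
Port=625: row 8 → Container = T49 ✓
The only Port value with inconsistent Container is Port=617.

617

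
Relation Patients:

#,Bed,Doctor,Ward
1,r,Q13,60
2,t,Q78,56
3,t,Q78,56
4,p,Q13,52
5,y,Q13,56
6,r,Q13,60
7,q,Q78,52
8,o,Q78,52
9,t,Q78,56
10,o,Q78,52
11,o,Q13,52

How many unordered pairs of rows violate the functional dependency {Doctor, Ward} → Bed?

3

(Doctor=Q13, Ward=60): all 2 rows agree on Bed — 0 pairs.
(Doctor=Q78, Ward=56): all 3 rows agree on Bed — 0 pairs.
(Doctor=Q13, Ward=52): violating pairs (4,11) — 1 pair.
(Doctor=Q78, Ward=52): violating pairs (7,8), (7,10) — 2 pairs.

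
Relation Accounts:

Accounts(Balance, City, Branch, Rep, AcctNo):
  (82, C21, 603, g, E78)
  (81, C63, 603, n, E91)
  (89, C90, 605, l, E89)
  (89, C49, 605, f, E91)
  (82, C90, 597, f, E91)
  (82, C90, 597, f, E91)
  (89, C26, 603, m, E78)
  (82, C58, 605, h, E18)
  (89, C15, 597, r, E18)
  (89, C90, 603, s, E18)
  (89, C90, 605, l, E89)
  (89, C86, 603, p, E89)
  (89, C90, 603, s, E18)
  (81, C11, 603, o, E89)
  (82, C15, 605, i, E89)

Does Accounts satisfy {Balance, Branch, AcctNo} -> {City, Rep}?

(Balance=82, Branch=603, AcctNo=E78): 1 row → {City,Rep} = (C21, g) ✓
(Balance=81, Branch=603, AcctNo=E91): 1 row → {City,Rep} = (C63, n) ✓
(Balance=89, Branch=605, AcctNo=E89): 2 rows → {City,Rep} = (C90, l), (C90, l) ✓
(Balance=89, Branch=605, AcctNo=E91): 1 row → {City,Rep} = (C49, f) ✓
(Balance=82, Branch=597, AcctNo=E91): 2 rows → {City,Rep} = (C90, f), (C90, f) ✓
(Balance=89, Branch=603, AcctNo=E78): 1 row → {City,Rep} = (C26, m) ✓
(Balance=82, Branch=605, AcctNo=E18): 1 row → {City,Rep} = (C58, h) ✓
(Balance=89, Branch=597, AcctNo=E18): 1 row → {City,Rep} = (C15, r) ✓
(Balance=89, Branch=603, AcctNo=E18): 2 rows → {City,Rep} = (C90, s), (C90, s) ✓
(Balance=89, Branch=603, AcctNo=E89): 1 row → {City,Rep} = (C86, p) ✓
(Balance=81, Branch=603, AcctNo=E89): 1 row → {City,Rep} = (C11, o) ✓
(Balance=82, Branch=605, AcctNo=E89): 1 row → {City,Rep} = (C15, i) ✓
Every {Balance, Branch, AcctNo} value is associated with a single {City, Rep} value, so {Balance, Branch, AcctNo} -> {City, Rep} holds.

Yes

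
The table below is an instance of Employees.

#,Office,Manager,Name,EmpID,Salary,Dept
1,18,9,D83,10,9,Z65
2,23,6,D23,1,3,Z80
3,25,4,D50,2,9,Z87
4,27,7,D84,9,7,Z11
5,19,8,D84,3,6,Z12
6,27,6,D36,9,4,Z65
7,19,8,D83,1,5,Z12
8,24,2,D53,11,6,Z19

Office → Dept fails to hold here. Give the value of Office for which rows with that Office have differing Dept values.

27

Office=18: row 1 → Dept = Z65 ✓
Office=23: row 2 → Dept = Z80 ✓
Office=25: row 3 → Dept = Z87 ✓
Office=27: rows 4, 6 → Dept takes values {Z11, Z65} — violation
Office=19: rows 5, 7 → Dept = Z12, Z12 ✓
Office=24: row 8 → Dept = Z19 ✓
The only Office value with inconsistent Dept is Office=27.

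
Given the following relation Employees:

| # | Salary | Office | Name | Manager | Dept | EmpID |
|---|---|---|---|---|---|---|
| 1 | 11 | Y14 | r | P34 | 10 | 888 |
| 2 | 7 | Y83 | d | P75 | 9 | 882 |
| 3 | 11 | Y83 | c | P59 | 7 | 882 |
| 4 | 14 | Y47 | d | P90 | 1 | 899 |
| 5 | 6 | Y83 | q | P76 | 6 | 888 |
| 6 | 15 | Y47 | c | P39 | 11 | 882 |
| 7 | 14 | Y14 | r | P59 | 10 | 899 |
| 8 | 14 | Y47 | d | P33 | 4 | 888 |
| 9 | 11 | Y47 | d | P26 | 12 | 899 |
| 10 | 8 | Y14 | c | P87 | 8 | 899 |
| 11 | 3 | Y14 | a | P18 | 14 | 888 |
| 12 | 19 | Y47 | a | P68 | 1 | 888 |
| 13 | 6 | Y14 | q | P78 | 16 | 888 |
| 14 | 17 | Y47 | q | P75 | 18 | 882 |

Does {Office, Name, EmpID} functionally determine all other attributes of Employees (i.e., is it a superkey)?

Rows 4 and 9 have the same {Office, Name, EmpID} value (Office=Y47, Name=d, EmpID=899) but are distinct tuples, so {Office, Name, EmpID} does not determine every attribute — not a superkey.

No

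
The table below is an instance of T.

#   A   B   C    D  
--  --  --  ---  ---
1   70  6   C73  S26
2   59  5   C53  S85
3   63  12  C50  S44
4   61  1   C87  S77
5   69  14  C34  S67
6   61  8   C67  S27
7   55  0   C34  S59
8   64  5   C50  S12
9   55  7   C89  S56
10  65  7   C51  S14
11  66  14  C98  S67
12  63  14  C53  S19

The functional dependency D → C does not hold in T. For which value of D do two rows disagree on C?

D=S26: row 1 → C = C73 ✓
D=S85: row 2 → C = C53 ✓
D=S44: row 3 → C = C50 ✓
D=S77: row 4 → C = C87 ✓
D=S67: rows 5, 11 → C takes values {C34, C98} — violation
D=S27: row 6 → C = C67 ✓
D=S59: row 7 → C = C34 ✓
D=S12: row 8 → C = C50 ✓
D=S56: row 9 → C = C89 ✓
D=S14: row 10 → C = C51 ✓
D=S19: row 12 → C = C53 ✓
The only D value with inconsistent C is D=S67.

S67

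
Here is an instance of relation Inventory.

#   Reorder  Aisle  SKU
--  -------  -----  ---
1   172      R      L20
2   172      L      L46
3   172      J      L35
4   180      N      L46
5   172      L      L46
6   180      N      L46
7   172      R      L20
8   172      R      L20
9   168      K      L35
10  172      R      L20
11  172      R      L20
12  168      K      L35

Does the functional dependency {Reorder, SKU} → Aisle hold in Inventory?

Yes

(Reorder=172, SKU=L20): rows 1, 7, 8, 10, 11 → Aisle = R, R, R, R, R ✓
(Reorder=172, SKU=L46): rows 2, 5 → Aisle = L, L ✓
(Reorder=172, SKU=L35): row 3 → Aisle = J ✓
(Reorder=180, SKU=L46): rows 4, 6 → Aisle = N, N ✓
(Reorder=168, SKU=L35): rows 9, 12 → Aisle = K, K ✓
Every {Reorder, SKU} value is associated with a single Aisle value, so {Reorder, SKU} → Aisle holds.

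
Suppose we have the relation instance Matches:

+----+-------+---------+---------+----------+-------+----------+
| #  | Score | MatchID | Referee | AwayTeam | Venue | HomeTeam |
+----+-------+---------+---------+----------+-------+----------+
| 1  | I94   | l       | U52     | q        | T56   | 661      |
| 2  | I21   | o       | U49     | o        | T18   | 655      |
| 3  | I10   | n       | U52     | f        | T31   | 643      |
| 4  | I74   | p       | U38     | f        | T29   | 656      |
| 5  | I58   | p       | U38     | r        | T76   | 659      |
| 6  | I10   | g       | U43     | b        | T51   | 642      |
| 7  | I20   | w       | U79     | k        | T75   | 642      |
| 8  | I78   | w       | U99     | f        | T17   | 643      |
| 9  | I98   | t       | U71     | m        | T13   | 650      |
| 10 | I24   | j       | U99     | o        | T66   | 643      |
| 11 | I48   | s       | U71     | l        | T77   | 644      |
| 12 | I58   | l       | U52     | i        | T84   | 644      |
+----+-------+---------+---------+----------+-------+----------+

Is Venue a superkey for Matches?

All 12 rows have distinct Venue values, so Venue → (all attributes) holds and Venue is a superkey.

Yes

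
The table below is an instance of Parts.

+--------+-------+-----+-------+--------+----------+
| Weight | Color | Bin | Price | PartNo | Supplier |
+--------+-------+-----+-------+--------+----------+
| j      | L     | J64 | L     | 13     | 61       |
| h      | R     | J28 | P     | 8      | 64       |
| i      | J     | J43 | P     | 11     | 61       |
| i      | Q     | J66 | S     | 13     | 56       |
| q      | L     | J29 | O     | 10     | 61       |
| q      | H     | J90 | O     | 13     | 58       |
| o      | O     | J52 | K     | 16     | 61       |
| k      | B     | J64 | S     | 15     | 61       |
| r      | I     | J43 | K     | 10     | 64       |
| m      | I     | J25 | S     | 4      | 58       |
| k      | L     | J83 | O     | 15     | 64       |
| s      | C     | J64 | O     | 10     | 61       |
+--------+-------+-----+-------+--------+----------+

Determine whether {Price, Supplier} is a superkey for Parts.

Two distinct rows share (Price=O, Supplier=61), so {Price, Supplier} does not determine every attribute — not a superkey.

No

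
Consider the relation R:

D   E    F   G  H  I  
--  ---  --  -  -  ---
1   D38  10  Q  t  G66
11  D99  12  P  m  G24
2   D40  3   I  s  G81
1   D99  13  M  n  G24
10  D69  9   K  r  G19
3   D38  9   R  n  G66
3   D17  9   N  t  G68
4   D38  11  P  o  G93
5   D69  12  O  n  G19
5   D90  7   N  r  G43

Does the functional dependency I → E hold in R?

I=G66: 2 rows → E = D38, D38 ✓
I=G24: 2 rows → E = D99, D99 ✓
I=G81: 1 row → E = D40 ✓
I=G19: 2 rows → E = D69, D69 ✓
I=G68: 1 row → E = D17 ✓
I=G93: 1 row → E = D38 ✓
I=G43: 1 row → E = D90 ✓
Every I value is associated with a single E value, so I → E holds.

Yes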